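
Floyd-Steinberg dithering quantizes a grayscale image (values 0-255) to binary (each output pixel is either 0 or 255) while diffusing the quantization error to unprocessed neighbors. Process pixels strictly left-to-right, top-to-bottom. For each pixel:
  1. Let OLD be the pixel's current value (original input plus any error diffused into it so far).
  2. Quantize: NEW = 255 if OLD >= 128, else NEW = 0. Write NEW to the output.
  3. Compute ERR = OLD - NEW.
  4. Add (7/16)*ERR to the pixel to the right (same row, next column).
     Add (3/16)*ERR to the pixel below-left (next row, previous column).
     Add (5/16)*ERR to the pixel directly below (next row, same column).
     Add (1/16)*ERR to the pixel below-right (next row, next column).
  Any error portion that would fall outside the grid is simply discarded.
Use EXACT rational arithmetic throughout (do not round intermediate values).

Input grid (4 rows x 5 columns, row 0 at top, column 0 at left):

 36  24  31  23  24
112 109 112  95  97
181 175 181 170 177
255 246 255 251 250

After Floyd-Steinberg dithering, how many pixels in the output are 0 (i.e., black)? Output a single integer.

Answer: 8

Derivation:
(0,0): OLD=36 → NEW=0, ERR=36
(0,1): OLD=159/4 → NEW=0, ERR=159/4
(0,2): OLD=3097/64 → NEW=0, ERR=3097/64
(0,3): OLD=45231/1024 → NEW=0, ERR=45231/1024
(0,4): OLD=709833/16384 → NEW=0, ERR=709833/16384
(1,0): OLD=8365/64 → NEW=255, ERR=-7955/64
(1,1): OLD=40123/512 → NEW=0, ERR=40123/512
(1,2): OLD=2820887/16384 → NEW=255, ERR=-1357033/16384
(1,3): OLD=5486315/65536 → NEW=0, ERR=5486315/65536
(1,4): OLD=157207521/1048576 → NEW=255, ERR=-110179359/1048576
(2,0): OLD=1284921/8192 → NEW=255, ERR=-804039/8192
(2,1): OLD=34930755/262144 → NEW=255, ERR=-31915965/262144
(2,2): OLD=513573385/4194304 → NEW=0, ERR=513573385/4194304
(2,3): OLD=15089588619/67108864 → NEW=255, ERR=-2023171701/67108864
(2,4): OLD=146250692621/1073741824 → NEW=255, ERR=-127553472499/1073741824
(3,0): OLD=845153385/4194304 → NEW=255, ERR=-224394135/4194304
(3,1): OLD=6756898293/33554432 → NEW=255, ERR=-1799481867/33554432
(3,2): OLD=275457287639/1073741824 → NEW=255, ERR=1653122519/1073741824
(3,3): OLD=488834956975/2147483648 → NEW=255, ERR=-58773373265/2147483648
(3,4): OLD=6838244759723/34359738368 → NEW=255, ERR=-1923488524117/34359738368
Output grid:
  Row 0: .....  (5 black, running=5)
  Row 1: #.#.#  (2 black, running=7)
  Row 2: ##.##  (1 black, running=8)
  Row 3: #####  (0 black, running=8)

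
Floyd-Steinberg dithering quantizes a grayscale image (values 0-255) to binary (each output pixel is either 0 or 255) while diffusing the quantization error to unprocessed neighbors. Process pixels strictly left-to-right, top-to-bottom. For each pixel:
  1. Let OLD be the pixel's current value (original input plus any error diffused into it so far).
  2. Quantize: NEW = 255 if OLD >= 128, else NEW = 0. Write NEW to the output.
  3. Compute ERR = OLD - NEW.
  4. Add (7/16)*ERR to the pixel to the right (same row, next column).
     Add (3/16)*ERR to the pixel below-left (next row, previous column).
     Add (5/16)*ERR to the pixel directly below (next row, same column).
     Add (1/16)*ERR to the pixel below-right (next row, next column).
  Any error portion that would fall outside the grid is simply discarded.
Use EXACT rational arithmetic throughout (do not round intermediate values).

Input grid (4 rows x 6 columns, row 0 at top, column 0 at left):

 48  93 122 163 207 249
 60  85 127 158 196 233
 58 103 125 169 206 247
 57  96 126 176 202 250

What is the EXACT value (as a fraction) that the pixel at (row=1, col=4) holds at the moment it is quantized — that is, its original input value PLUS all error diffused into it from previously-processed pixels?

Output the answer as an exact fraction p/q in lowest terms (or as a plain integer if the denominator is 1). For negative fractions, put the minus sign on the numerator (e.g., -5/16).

Answer: 102440047/524288

Derivation:
(0,0): OLD=48 → NEW=0, ERR=48
(0,1): OLD=114 → NEW=0, ERR=114
(0,2): OLD=1375/8 → NEW=255, ERR=-665/8
(0,3): OLD=16209/128 → NEW=0, ERR=16209/128
(0,4): OLD=537399/2048 → NEW=255, ERR=15159/2048
(0,5): OLD=8265345/32768 → NEW=255, ERR=-90495/32768
(1,0): OLD=771/8 → NEW=0, ERR=771/8
(1,1): OLD=9613/64 → NEW=255, ERR=-6707/64
(1,2): OLD=176217/2048 → NEW=0, ERR=176217/2048
(1,3): OLD=1895705/8192 → NEW=255, ERR=-193255/8192
(1,4): OLD=102440047/524288 → NEW=255, ERR=-31253393/524288
Target (1,4): original=196, with diffused error = 102440047/524288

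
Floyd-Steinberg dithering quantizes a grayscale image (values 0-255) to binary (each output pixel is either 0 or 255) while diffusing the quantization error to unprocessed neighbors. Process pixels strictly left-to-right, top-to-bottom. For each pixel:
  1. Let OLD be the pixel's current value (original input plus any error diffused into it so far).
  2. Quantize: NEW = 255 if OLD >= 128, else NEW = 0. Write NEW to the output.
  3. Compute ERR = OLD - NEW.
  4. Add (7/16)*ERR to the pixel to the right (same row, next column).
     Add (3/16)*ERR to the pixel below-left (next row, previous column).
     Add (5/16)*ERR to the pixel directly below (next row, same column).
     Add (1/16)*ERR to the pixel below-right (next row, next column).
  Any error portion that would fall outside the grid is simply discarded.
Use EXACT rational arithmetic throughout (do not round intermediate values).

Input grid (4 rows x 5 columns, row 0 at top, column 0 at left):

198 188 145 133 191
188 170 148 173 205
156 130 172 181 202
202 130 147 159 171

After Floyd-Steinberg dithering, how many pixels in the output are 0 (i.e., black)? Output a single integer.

Answer: 6

Derivation:
(0,0): OLD=198 → NEW=255, ERR=-57
(0,1): OLD=2609/16 → NEW=255, ERR=-1471/16
(0,2): OLD=26823/256 → NEW=0, ERR=26823/256
(0,3): OLD=732529/4096 → NEW=255, ERR=-311951/4096
(0,4): OLD=10333719/65536 → NEW=255, ERR=-6377961/65536
(1,0): OLD=39155/256 → NEW=255, ERR=-26125/256
(1,1): OLD=230821/2048 → NEW=0, ERR=230821/2048
(1,2): OLD=13764233/65536 → NEW=255, ERR=-2947447/65536
(1,3): OLD=30887061/262144 → NEW=0, ERR=30887061/262144
(1,4): OLD=928517663/4194304 → NEW=255, ERR=-141029857/4194304
(2,0): OLD=4759271/32768 → NEW=255, ERR=-3596569/32768
(2,1): OLD=107363933/1048576 → NEW=0, ERR=107363933/1048576
(2,2): OLD=3890258007/16777216 → NEW=255, ERR=-387932073/16777216
(2,3): OLD=53308247829/268435456 → NEW=255, ERR=-15142793451/268435456
(2,4): OLD=748082635859/4294967296 → NEW=255, ERR=-347134024621/4294967296
(3,0): OLD=3135638391/16777216 → NEW=255, ERR=-1142551689/16777216
(3,1): OLD=16241311275/134217728 → NEW=0, ERR=16241311275/134217728
(3,2): OLD=809760771017/4294967296 → NEW=255, ERR=-285455889463/4294967296
(3,3): OLD=822008676769/8589934592 → NEW=0, ERR=822008676769/8589934592
(3,4): OLD=25300212144453/137438953472 → NEW=255, ERR=-9746720990907/137438953472
Output grid:
  Row 0: ##.##  (1 black, running=1)
  Row 1: #.#.#  (2 black, running=3)
  Row 2: #.###  (1 black, running=4)
  Row 3: #.#.#  (2 black, running=6)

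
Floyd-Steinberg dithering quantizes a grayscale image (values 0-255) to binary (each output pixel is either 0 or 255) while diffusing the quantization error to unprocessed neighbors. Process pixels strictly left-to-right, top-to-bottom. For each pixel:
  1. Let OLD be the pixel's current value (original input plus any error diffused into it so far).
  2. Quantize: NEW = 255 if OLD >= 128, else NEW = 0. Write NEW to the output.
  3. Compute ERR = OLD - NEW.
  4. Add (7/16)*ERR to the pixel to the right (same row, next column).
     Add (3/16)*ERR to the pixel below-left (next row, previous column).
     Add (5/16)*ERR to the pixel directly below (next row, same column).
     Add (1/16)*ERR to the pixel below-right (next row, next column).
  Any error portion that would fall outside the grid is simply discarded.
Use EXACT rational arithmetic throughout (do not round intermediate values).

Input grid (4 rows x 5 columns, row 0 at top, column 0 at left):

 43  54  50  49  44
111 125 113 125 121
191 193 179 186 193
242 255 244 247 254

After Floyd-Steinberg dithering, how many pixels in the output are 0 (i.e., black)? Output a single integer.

(0,0): OLD=43 → NEW=0, ERR=43
(0,1): OLD=1165/16 → NEW=0, ERR=1165/16
(0,2): OLD=20955/256 → NEW=0, ERR=20955/256
(0,3): OLD=347389/4096 → NEW=0, ERR=347389/4096
(0,4): OLD=5315307/65536 → NEW=0, ERR=5315307/65536
(1,0): OLD=35351/256 → NEW=255, ERR=-29929/256
(1,1): OLD=234785/2048 → NEW=0, ERR=234785/2048
(1,2): OLD=13709365/65536 → NEW=255, ERR=-3002315/65536
(1,3): OLD=39789329/262144 → NEW=255, ERR=-27057391/262144
(1,4): OLD=446648083/4194304 → NEW=0, ERR=446648083/4194304
(2,0): OLD=5765883/32768 → NEW=255, ERR=-2589957/32768
(2,1): OLD=187012601/1048576 → NEW=255, ERR=-80374279/1048576
(2,2): OLD=1995837739/16777216 → NEW=0, ERR=1995837739/16777216
(2,3): OLD=59832678225/268435456 → NEW=255, ERR=-8618363055/268435456
(2,4): OLD=883820764919/4294967296 → NEW=255, ERR=-211395895561/4294967296
(3,0): OLD=3404570315/16777216 → NEW=255, ERR=-873619765/16777216
(3,1): OLD=30283607919/134217728 → NEW=255, ERR=-3941912721/134217728
(3,2): OLD=1106021356661/4294967296 → NEW=255, ERR=10804696181/4294967296
(3,3): OLD=2029577669645/8589934592 → NEW=255, ERR=-160855651315/8589934592
(3,4): OLD=31393758049313/137438953472 → NEW=255, ERR=-3653175086047/137438953472
Output grid:
  Row 0: .....  (5 black, running=5)
  Row 1: #.##.  (2 black, running=7)
  Row 2: ##.##  (1 black, running=8)
  Row 3: #####  (0 black, running=8)

Answer: 8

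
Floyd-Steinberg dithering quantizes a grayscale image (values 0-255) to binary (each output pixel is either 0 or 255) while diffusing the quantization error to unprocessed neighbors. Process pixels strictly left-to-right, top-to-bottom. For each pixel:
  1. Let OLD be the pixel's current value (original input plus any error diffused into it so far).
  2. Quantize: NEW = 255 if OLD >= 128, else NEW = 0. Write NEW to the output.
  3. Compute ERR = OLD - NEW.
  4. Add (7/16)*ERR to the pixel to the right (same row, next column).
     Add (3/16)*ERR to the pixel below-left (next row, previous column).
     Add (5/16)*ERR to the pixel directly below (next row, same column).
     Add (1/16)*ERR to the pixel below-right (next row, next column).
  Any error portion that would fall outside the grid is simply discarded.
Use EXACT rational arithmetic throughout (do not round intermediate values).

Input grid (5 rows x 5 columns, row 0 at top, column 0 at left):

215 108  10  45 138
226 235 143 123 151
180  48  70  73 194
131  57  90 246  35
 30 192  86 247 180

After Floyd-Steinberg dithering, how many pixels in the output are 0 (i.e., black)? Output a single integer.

(0,0): OLD=215 → NEW=255, ERR=-40
(0,1): OLD=181/2 → NEW=0, ERR=181/2
(0,2): OLD=1587/32 → NEW=0, ERR=1587/32
(0,3): OLD=34149/512 → NEW=0, ERR=34149/512
(0,4): OLD=1369539/8192 → NEW=255, ERR=-719421/8192
(1,0): OLD=7375/32 → NEW=255, ERR=-785/32
(1,1): OLD=66393/256 → NEW=255, ERR=1113/256
(1,2): OLD=1462781/8192 → NEW=255, ERR=-626179/8192
(1,3): OLD=3179633/32768 → NEW=0, ERR=3179633/32768
(1,4): OLD=89222035/524288 → NEW=255, ERR=-44471405/524288
(2,0): OLD=709219/4096 → NEW=255, ERR=-335261/4096
(2,1): OLD=-303615/131072 → NEW=0, ERR=-303615/131072
(2,2): OLD=133306467/2097152 → NEW=0, ERR=133306467/2097152
(2,3): OLD=3706142681/33554432 → NEW=0, ERR=3706142681/33554432
(2,4): OLD=119121050287/536870912 → NEW=255, ERR=-17781032273/536870912
(3,0): OLD=220174307/2097152 → NEW=0, ERR=220174307/2097152
(3,1): OLD=1828899671/16777216 → NEW=0, ERR=1828899671/16777216
(3,2): OLD=95628197437/536870912 → NEW=255, ERR=-41273885123/536870912
(3,3): OLD=262685185873/1073741824 → NEW=255, ERR=-11118979247/1073741824
(3,4): OLD=464248809773/17179869184 → NEW=0, ERR=464248809773/17179869184
(4,0): OLD=22346734973/268435456 → NEW=0, ERR=22346734973/268435456
(4,1): OLD=2187288645869/8589934592 → NEW=255, ERR=-3144675091/8589934592
(4,2): OLD=9165367592739/137438953472 → NEW=0, ERR=9165367592739/137438953472
(4,3): OLD=600776027395501/2199023255552 → NEW=255, ERR=40025097229741/2199023255552
(4,4): OLD=6887710225354811/35184372088832 → NEW=255, ERR=-2084304657297349/35184372088832
Output grid:
  Row 0: #...#  (3 black, running=3)
  Row 1: ###.#  (1 black, running=4)
  Row 2: #...#  (3 black, running=7)
  Row 3: ..##.  (3 black, running=10)
  Row 4: .#.##  (2 black, running=12)

Answer: 12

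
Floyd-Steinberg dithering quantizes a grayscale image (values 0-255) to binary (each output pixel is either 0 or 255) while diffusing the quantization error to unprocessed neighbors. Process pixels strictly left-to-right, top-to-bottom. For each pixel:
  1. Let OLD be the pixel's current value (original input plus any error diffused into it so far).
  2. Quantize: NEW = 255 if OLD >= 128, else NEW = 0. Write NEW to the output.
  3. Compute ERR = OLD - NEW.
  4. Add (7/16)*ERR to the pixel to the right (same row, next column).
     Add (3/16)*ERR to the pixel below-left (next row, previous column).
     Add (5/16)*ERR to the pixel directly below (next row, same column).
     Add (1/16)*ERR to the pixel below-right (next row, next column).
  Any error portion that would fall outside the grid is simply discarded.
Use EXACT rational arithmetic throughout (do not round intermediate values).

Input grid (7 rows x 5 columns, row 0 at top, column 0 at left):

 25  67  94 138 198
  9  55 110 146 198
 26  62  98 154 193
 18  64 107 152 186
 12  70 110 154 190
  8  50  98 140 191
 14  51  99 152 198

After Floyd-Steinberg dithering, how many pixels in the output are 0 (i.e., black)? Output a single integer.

(0,0): OLD=25 → NEW=0, ERR=25
(0,1): OLD=1247/16 → NEW=0, ERR=1247/16
(0,2): OLD=32793/256 → NEW=255, ERR=-32487/256
(0,3): OLD=337839/4096 → NEW=0, ERR=337839/4096
(0,4): OLD=15341001/65536 → NEW=255, ERR=-1370679/65536
(1,0): OLD=8045/256 → NEW=0, ERR=8045/256
(1,1): OLD=145147/2048 → NEW=0, ERR=145147/2048
(1,2): OLD=7974807/65536 → NEW=0, ERR=7974807/65536
(1,3): OLD=55878539/262144 → NEW=255, ERR=-10968181/262144
(1,4): OLD=747903041/4194304 → NEW=255, ERR=-321644479/4194304
(2,0): OLD=1609209/32768 → NEW=0, ERR=1609209/32768
(2,1): OLD=136748099/1048576 → NEW=255, ERR=-130638781/1048576
(2,2): OLD=1310377353/16777216 → NEW=0, ERR=1310377353/16777216
(2,3): OLD=45183700619/268435456 → NEW=255, ERR=-23267340661/268435456
(2,4): OLD=551899652877/4294967296 → NEW=255, ERR=-543317007603/4294967296
(3,0): OLD=167546985/16777216 → NEW=0, ERR=167546985/16777216
(3,1): OLD=6328321333/134217728 → NEW=0, ERR=6328321333/134217728
(3,2): OLD=549742637655/4294967296 → NEW=0, ERR=549742637655/4294967296
(3,3): OLD=1392209656767/8589934592 → NEW=255, ERR=-798223664193/8589934592
(3,4): OLD=13798354719259/137438953472 → NEW=0, ERR=13798354719259/137438953472
(4,0): OLD=51456647175/2147483648 → NEW=0, ERR=51456647175/2147483648
(4,1): OLD=8235407786375/68719476736 → NEW=0, ERR=8235407786375/68719476736
(4,2): OLD=206656277154249/1099511627776 → NEW=255, ERR=-73719187928631/1099511627776
(4,3): OLD=2154193818758023/17592186044416 → NEW=0, ERR=2154193818758023/17592186044416
(4,4): OLD=75755787262389297/281474976710656 → NEW=255, ERR=3979668201172017/281474976710656
(5,0): OLD=41735379929333/1099511627776 → NEW=0, ERR=41735379929333/1099511627776
(5,1): OLD=817888912101919/8796093022208 → NEW=0, ERR=817888912101919/8796093022208
(5,2): OLD=41708303302366743/281474976710656 → NEW=255, ERR=-30067815758850537/281474976710656
(5,3): OLD=146357908878586009/1125899906842624 → NEW=255, ERR=-140746567366283111/1125899906842624
(5,4): OLD=2672985912171030979/18014398509481984 → NEW=255, ERR=-1920685707746874941/18014398509481984
(6,0): OLD=6093406770453669/140737488355328 → NEW=0, ERR=6093406770453669/140737488355328
(6,1): OLD=366334311703911339/4503599627370496 → NEW=0, ERR=366334311703911339/4503599627370496
(6,2): OLD=6022417045574987273/72057594037927936 → NEW=0, ERR=6022417045574987273/72057594037927936
(6,3): OLD=141616497134826818979/1152921504606846976 → NEW=0, ERR=141616497134826818979/1152921504606846976
(6,4): OLD=3885026895076205066037/18446744073709551616 → NEW=255, ERR=-818892843719730596043/18446744073709551616
Output grid:
  Row 0: ..#.#  (3 black, running=3)
  Row 1: ...##  (3 black, running=6)
  Row 2: .#.##  (2 black, running=8)
  Row 3: ...#.  (4 black, running=12)
  Row 4: ..#.#  (3 black, running=15)
  Row 5: ..###  (2 black, running=17)
  Row 6: ....#  (4 black, running=21)

Answer: 21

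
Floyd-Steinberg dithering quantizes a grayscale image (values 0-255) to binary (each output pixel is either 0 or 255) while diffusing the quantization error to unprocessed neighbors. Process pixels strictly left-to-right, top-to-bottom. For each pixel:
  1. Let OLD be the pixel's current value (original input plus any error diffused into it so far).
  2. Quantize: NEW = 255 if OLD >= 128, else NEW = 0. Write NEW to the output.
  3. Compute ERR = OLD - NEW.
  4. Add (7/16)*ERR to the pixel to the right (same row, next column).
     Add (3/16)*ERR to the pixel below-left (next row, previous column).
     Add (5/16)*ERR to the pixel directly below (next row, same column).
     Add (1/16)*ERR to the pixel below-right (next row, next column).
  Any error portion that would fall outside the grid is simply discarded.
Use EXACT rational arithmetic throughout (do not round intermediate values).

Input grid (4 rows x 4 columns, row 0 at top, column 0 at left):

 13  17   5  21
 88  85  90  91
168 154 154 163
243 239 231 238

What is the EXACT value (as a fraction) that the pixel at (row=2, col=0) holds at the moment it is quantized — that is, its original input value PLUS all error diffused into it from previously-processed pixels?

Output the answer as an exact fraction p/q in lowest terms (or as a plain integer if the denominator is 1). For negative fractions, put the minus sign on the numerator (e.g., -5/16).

Answer: 5771469/32768

Derivation:
(0,0): OLD=13 → NEW=0, ERR=13
(0,1): OLD=363/16 → NEW=0, ERR=363/16
(0,2): OLD=3821/256 → NEW=0, ERR=3821/256
(0,3): OLD=112763/4096 → NEW=0, ERR=112763/4096
(1,0): OLD=24657/256 → NEW=0, ERR=24657/256
(1,1): OLD=282295/2048 → NEW=255, ERR=-239945/2048
(1,2): OLD=3275907/65536 → NEW=0, ERR=3275907/65536
(1,3): OLD=128350981/1048576 → NEW=0, ERR=128350981/1048576
(2,0): OLD=5771469/32768 → NEW=255, ERR=-2584371/32768
Target (2,0): original=168, with diffused error = 5771469/32768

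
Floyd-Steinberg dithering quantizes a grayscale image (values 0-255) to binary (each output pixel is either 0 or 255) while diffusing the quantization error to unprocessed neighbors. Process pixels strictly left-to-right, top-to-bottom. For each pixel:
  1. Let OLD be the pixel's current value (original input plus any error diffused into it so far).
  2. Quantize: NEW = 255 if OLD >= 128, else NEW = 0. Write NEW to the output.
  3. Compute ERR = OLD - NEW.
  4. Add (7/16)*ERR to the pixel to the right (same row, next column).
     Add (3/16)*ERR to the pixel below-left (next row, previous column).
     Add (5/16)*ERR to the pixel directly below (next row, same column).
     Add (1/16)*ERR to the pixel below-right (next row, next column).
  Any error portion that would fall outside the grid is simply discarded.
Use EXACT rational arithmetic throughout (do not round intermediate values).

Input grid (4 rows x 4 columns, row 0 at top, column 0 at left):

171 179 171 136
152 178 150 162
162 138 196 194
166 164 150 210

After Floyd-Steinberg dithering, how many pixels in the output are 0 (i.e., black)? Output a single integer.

Answer: 5

Derivation:
(0,0): OLD=171 → NEW=255, ERR=-84
(0,1): OLD=569/4 → NEW=255, ERR=-451/4
(0,2): OLD=7787/64 → NEW=0, ERR=7787/64
(0,3): OLD=193773/1024 → NEW=255, ERR=-67347/1024
(1,0): OLD=6695/64 → NEW=0, ERR=6695/64
(1,1): OLD=105521/512 → NEW=255, ERR=-25039/512
(1,2): OLD=2412517/16384 → NEW=255, ERR=-1765403/16384
(1,3): OLD=26715219/262144 → NEW=0, ERR=26715219/262144
(2,0): OLD=1519787/8192 → NEW=255, ERR=-569173/8192
(2,1): OLD=20618921/262144 → NEW=0, ERR=20618921/262144
(2,2): OLD=111563685/524288 → NEW=255, ERR=-22129755/524288
(2,3): OLD=1683140961/8388608 → NEW=255, ERR=-455954079/8388608
(3,0): OLD=667043547/4194304 → NEW=255, ERR=-402503973/4194304
(3,1): OLD=9015308869/67108864 → NEW=255, ERR=-8097451451/67108864
(3,2): OLD=84551616123/1073741824 → NEW=0, ERR=84551616123/1073741824
(3,3): OLD=3862501492701/17179869184 → NEW=255, ERR=-518365149219/17179869184
Output grid:
  Row 0: ##.#  (1 black, running=1)
  Row 1: .##.  (2 black, running=3)
  Row 2: #.##  (1 black, running=4)
  Row 3: ##.#  (1 black, running=5)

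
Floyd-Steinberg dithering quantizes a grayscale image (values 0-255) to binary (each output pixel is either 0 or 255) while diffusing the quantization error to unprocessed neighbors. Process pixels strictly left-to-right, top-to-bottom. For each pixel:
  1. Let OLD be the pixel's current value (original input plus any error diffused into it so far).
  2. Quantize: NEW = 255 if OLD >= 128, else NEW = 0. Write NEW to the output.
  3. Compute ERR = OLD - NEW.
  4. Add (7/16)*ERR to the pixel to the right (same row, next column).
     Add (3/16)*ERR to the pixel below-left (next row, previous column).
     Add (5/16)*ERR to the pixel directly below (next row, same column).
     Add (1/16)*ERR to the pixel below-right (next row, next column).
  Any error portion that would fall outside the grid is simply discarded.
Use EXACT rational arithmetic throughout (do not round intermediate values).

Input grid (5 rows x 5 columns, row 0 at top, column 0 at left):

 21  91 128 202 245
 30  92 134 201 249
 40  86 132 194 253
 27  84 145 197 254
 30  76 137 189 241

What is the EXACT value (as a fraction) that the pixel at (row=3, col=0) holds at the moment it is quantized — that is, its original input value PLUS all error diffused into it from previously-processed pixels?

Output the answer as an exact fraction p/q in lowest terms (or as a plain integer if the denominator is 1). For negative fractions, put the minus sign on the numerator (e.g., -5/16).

Answer: 868939493/16777216

Derivation:
(0,0): OLD=21 → NEW=0, ERR=21
(0,1): OLD=1603/16 → NEW=0, ERR=1603/16
(0,2): OLD=43989/256 → NEW=255, ERR=-21291/256
(0,3): OLD=678355/4096 → NEW=255, ERR=-366125/4096
(0,4): OLD=13493445/65536 → NEW=255, ERR=-3218235/65536
(1,0): OLD=14169/256 → NEW=0, ERR=14169/256
(1,1): OLD=272879/2048 → NEW=255, ERR=-249361/2048
(1,2): OLD=2899483/65536 → NEW=0, ERR=2899483/65536
(1,3): OLD=46666239/262144 → NEW=255, ERR=-20180481/262144
(1,4): OLD=815321629/4194304 → NEW=255, ERR=-254225891/4194304
(2,0): OLD=1129397/32768 → NEW=0, ERR=1129397/32768
(2,1): OLD=78417047/1048576 → NEW=0, ERR=78417047/1048576
(2,2): OLD=2625631877/16777216 → NEW=255, ERR=-1652558203/16777216
(2,3): OLD=31742374079/268435456 → NEW=0, ERR=31742374079/268435456
(2,4): OLD=1206806246777/4294967296 → NEW=255, ERR=111589586297/4294967296
(3,0): OLD=868939493/16777216 → NEW=0, ERR=868939493/16777216
Target (3,0): original=27, with diffused error = 868939493/16777216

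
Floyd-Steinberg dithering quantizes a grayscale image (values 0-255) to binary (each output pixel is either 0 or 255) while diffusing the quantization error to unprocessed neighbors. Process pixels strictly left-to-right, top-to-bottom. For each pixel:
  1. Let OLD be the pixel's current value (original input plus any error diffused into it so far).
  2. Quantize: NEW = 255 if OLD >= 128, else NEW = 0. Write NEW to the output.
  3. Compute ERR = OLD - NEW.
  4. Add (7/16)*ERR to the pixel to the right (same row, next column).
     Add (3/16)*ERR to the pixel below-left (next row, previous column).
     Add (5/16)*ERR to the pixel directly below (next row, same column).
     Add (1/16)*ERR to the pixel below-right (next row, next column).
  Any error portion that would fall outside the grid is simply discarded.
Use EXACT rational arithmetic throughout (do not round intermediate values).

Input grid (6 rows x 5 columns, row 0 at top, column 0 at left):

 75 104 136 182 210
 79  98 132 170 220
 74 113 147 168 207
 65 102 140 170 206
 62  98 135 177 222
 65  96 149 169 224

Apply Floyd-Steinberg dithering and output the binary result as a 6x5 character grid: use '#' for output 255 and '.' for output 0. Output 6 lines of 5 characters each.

Answer: .#.##
..#.#
.####
...##
.##.#
..###

Derivation:
(0,0): OLD=75 → NEW=0, ERR=75
(0,1): OLD=2189/16 → NEW=255, ERR=-1891/16
(0,2): OLD=21579/256 → NEW=0, ERR=21579/256
(0,3): OLD=896525/4096 → NEW=255, ERR=-147955/4096
(0,4): OLD=12726875/65536 → NEW=255, ERR=-3984805/65536
(1,0): OLD=20551/256 → NEW=0, ERR=20551/256
(1,1): OLD=238961/2048 → NEW=0, ERR=238961/2048
(1,2): OLD=12794565/65536 → NEW=255, ERR=-3917115/65536
(1,3): OLD=33142881/262144 → NEW=0, ERR=33142881/262144
(1,4): OLD=1065581827/4194304 → NEW=255, ERR=-3965693/4194304
(2,0): OLD=3963755/32768 → NEW=0, ERR=3963755/32768
(2,1): OLD=205725129/1048576 → NEW=255, ERR=-61661751/1048576
(2,2): OLD=2241311899/16777216 → NEW=255, ERR=-2036878181/16777216
(2,3): OLD=40394361505/268435456 → NEW=255, ERR=-28056679775/268435456
(2,4): OLD=725330760231/4294967296 → NEW=255, ERR=-369885900249/4294967296
(3,0): OLD=1539734587/16777216 → NEW=0, ERR=1539734587/16777216
(3,1): OLD=14572213279/134217728 → NEW=0, ERR=14572213279/134217728
(3,2): OLD=542400705285/4294967296 → NEW=0, ERR=542400705285/4294967296
(3,3): OLD=1450435385629/8589934592 → NEW=255, ERR=-739997935331/8589934592
(3,4): OLD=18535766112625/137438953472 → NEW=255, ERR=-16511167022735/137438953472
(4,0): OLD=238450009493/2147483648 → NEW=0, ERR=238450009493/2147483648
(4,1): OLD=14425737147797/68719476736 → NEW=255, ERR=-3097729419883/68719476736
(4,2): OLD=159843042984283/1099511627776 → NEW=255, ERR=-120532422098597/1099511627776
(4,3): OLD=1539077868566933/17592186044416 → NEW=0, ERR=1539077868566933/17592186044416
(4,4): OLD=61178327243625875/281474976710656 → NEW=255, ERR=-10597791817591405/281474976710656
(5,0): OLD=100327069064671/1099511627776 → NEW=0, ERR=100327069064671/1099511627776
(5,1): OLD=951905064345309/8796093022208 → NEW=0, ERR=951905064345309/8796093022208
(5,2): OLD=49448063537045061/281474976710656 → NEW=255, ERR=-22328055524172219/281474976710656
(5,3): OLD=166322125582936971/1125899906842624 → NEW=255, ERR=-120782350661932149/1125899906842624
(5,4): OLD=3076293958726894985/18014398509481984 → NEW=255, ERR=-1517377661191010935/18014398509481984
Row 0: .#.##
Row 1: ..#.#
Row 2: .####
Row 3: ...##
Row 4: .##.#
Row 5: ..###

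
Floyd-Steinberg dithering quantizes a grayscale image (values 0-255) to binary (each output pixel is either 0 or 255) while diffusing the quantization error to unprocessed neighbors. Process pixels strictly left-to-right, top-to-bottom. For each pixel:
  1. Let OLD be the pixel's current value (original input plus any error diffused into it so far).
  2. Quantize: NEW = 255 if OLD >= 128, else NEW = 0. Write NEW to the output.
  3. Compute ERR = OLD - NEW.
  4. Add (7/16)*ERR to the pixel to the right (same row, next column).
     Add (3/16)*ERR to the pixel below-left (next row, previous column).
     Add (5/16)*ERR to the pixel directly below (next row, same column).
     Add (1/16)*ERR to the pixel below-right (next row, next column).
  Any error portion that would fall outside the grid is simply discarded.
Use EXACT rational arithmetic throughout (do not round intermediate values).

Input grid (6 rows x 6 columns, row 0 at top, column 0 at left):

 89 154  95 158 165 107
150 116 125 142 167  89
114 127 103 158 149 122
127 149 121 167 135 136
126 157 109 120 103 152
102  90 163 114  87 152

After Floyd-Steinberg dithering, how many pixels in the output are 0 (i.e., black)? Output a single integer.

Answer: 18

Derivation:
(0,0): OLD=89 → NEW=0, ERR=89
(0,1): OLD=3087/16 → NEW=255, ERR=-993/16
(0,2): OLD=17369/256 → NEW=0, ERR=17369/256
(0,3): OLD=768751/4096 → NEW=255, ERR=-275729/4096
(0,4): OLD=8883337/65536 → NEW=255, ERR=-7828343/65536
(0,5): OLD=57399231/1048576 → NEW=0, ERR=57399231/1048576
(1,0): OLD=42541/256 → NEW=255, ERR=-22739/256
(1,1): OLD=155707/2048 → NEW=0, ERR=155707/2048
(1,2): OLD=10680023/65536 → NEW=255, ERR=-6031657/65536
(1,3): OLD=16394827/262144 → NEW=0, ERR=16394827/262144
(1,4): OLD=2736193857/16777216 → NEW=255, ERR=-1541996223/16777216
(1,5): OLD=15684664695/268435456 → NEW=0, ERR=15684664695/268435456
(2,0): OLD=3293113/32768 → NEW=0, ERR=3293113/32768
(2,1): OLD=180269699/1048576 → NEW=255, ERR=-87117181/1048576
(2,2): OLD=912160329/16777216 → NEW=0, ERR=912160329/16777216
(2,3): OLD=23937088065/134217728 → NEW=255, ERR=-10288432575/134217728
(2,4): OLD=436394670147/4294967296 → NEW=0, ERR=436394670147/4294967296
(2,5): OLD=12298560995333/68719476736 → NEW=255, ERR=-5224905572347/68719476736
(3,0): OLD=2396252969/16777216 → NEW=255, ERR=-1881937111/16777216
(3,1): OLD=12138251765/134217728 → NEW=0, ERR=12138251765/134217728
(3,2): OLD=169641700015/1073741824 → NEW=255, ERR=-104162465105/1073741824
(3,3): OLD=8456151434637/68719476736 → NEW=0, ERR=8456151434637/68719476736
(3,4): OLD=110798154604269/549755813888 → NEW=255, ERR=-29389577937171/549755813888
(3,5): OLD=837403900345027/8796093022208 → NEW=0, ERR=837403900345027/8796093022208
(4,0): OLD=231720210503/2147483648 → NEW=0, ERR=231720210503/2147483648
(4,1): OLD=7121717797659/34359738368 → NEW=255, ERR=-1640015486181/34359738368
(4,2): OLD=95137800995041/1099511627776 → NEW=0, ERR=95137800995041/1099511627776
(4,3): OLD=3170519215175621/17592186044416 → NEW=255, ERR=-1315488226150459/17592186044416
(4,4): OLD=22270370717534229/281474976710656 → NEW=0, ERR=22270370717534229/281474976710656
(4,5): OLD=959376898534427763/4503599627370496 → NEW=255, ERR=-189041006445048717/4503599627370496
(5,0): OLD=69692663398273/549755813888 → NEW=0, ERR=69692663398273/549755813888
(5,1): OLD=2700645704546961/17592186044416 → NEW=255, ERR=-1785361736779119/17592186044416
(5,2): OLD=18103880259305163/140737488355328 → NEW=255, ERR=-17784179271303477/140737488355328
(5,3): OLD=250359178837284329/4503599627370496 → NEW=0, ERR=250359178837284329/4503599627370496
(5,4): OLD=1112408323166724425/9007199254740992 → NEW=0, ERR=1112408323166724425/9007199254740992
(5,5): OLD=28514608648207771677/144115188075855872 → NEW=255, ERR=-8234764311135475683/144115188075855872
Output grid:
  Row 0: .#.##.  (3 black, running=3)
  Row 1: #.#.#.  (3 black, running=6)
  Row 2: .#.#.#  (3 black, running=9)
  Row 3: #.#.#.  (3 black, running=12)
  Row 4: .#.#.#  (3 black, running=15)
  Row 5: .##..#  (3 black, running=18)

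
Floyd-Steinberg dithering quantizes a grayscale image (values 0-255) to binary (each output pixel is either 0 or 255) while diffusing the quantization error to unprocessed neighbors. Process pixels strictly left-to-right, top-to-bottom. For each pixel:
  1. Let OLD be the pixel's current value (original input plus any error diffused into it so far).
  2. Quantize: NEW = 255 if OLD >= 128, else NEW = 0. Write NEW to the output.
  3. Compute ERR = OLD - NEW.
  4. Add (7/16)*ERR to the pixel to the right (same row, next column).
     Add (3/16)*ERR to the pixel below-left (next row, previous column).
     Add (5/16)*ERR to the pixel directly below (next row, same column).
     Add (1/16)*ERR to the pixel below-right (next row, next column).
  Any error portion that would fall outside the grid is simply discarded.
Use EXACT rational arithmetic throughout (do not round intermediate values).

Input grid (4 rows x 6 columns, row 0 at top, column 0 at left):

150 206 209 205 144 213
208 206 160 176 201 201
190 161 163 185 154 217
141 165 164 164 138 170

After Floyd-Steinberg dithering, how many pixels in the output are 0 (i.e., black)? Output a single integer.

(0,0): OLD=150 → NEW=255, ERR=-105
(0,1): OLD=2561/16 → NEW=255, ERR=-1519/16
(0,2): OLD=42871/256 → NEW=255, ERR=-22409/256
(0,3): OLD=682817/4096 → NEW=255, ERR=-361663/4096
(0,4): OLD=6905543/65536 → NEW=0, ERR=6905543/65536
(0,5): OLD=271685489/1048576 → NEW=255, ERR=4298609/1048576
(1,0): OLD=40291/256 → NEW=255, ERR=-24989/256
(1,1): OLD=226613/2048 → NEW=0, ERR=226613/2048
(1,2): OLD=10391769/65536 → NEW=255, ERR=-6319911/65536
(1,3): OLD=31589221/262144 → NEW=0, ERR=31589221/262144
(1,4): OLD=4729472143/16777216 → NEW=255, ERR=451282063/16777216
(1,5): OLD=59226208825/268435456 → NEW=255, ERR=-9224832455/268435456
(2,0): OLD=5906199/32768 → NEW=255, ERR=-2449641/32768
(2,1): OLD=145426925/1048576 → NEW=255, ERR=-121959955/1048576
(2,2): OLD=1870470151/16777216 → NEW=0, ERR=1870470151/16777216
(2,3): OLD=36299175055/134217728 → NEW=255, ERR=2073654415/134217728
(2,4): OLD=731231555373/4294967296 → NEW=255, ERR=-363985105107/4294967296
(2,5): OLD=11741772327691/68719476736 → NEW=255, ERR=-5781694239989/68719476736
(3,0): OLD=1607765031/16777216 → NEW=0, ERR=1607765031/16777216
(3,1): OLD=25073301659/134217728 → NEW=255, ERR=-9152218981/134217728
(3,2): OLD=176775340225/1073741824 → NEW=255, ERR=-97028824895/1073741824
(3,3): OLD=8271856837379/68719476736 → NEW=0, ERR=8271856837379/68719476736
(3,4): OLD=82116711213347/549755813888 → NEW=255, ERR=-58071021328093/549755813888
(3,5): OLD=810980801425453/8796093022208 → NEW=0, ERR=810980801425453/8796093022208
Output grid:
  Row 0: ####.#  (1 black, running=1)
  Row 1: #.#.##  (2 black, running=3)
  Row 2: ##.###  (1 black, running=4)
  Row 3: .##.#.  (3 black, running=7)

Answer: 7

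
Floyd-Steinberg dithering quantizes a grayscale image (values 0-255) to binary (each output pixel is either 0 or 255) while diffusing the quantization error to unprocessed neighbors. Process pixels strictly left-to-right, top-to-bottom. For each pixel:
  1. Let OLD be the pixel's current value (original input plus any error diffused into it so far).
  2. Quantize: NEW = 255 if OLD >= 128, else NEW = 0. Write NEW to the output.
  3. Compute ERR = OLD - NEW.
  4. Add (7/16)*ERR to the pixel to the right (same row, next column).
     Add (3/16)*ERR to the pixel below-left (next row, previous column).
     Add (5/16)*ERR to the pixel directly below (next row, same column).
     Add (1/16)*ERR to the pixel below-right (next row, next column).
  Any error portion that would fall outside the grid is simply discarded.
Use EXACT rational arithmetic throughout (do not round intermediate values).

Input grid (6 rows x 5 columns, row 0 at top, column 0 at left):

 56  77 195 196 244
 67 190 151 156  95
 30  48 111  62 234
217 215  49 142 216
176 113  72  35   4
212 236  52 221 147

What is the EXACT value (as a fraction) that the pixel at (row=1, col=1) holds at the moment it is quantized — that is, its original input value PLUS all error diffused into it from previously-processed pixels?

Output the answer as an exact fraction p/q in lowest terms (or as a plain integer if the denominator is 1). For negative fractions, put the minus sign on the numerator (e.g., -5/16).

(0,0): OLD=56 → NEW=0, ERR=56
(0,1): OLD=203/2 → NEW=0, ERR=203/2
(0,2): OLD=7661/32 → NEW=255, ERR=-499/32
(0,3): OLD=96859/512 → NEW=255, ERR=-33701/512
(0,4): OLD=1762941/8192 → NEW=255, ERR=-326019/8192
(1,0): OLD=3313/32 → NEW=0, ERR=3313/32
(1,1): OLD=68503/256 → NEW=255, ERR=3223/256
Target (1,1): original=190, with diffused error = 68503/256

Answer: 68503/256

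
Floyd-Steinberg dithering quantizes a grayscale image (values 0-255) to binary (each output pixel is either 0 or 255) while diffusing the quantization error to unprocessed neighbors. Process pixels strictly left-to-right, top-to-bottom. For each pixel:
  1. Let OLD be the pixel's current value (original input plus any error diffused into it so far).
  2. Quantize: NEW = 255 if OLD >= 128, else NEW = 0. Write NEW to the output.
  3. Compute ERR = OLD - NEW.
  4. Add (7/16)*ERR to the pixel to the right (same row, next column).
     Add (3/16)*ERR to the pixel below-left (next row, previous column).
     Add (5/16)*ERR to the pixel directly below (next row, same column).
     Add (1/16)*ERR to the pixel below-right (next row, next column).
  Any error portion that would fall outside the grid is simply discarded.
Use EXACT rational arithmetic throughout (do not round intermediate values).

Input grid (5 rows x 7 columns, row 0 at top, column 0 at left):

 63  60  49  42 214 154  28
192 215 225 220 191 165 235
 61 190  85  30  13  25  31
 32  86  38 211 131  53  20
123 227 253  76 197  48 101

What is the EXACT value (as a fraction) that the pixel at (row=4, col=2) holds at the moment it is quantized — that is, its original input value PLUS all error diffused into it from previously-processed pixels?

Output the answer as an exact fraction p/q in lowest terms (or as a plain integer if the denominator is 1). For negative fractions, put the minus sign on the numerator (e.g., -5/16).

Answer: 161947740245011/549755813888

Derivation:
(0,0): OLD=63 → NEW=0, ERR=63
(0,1): OLD=1401/16 → NEW=0, ERR=1401/16
(0,2): OLD=22351/256 → NEW=0, ERR=22351/256
(0,3): OLD=328489/4096 → NEW=0, ERR=328489/4096
(0,4): OLD=16324127/65536 → NEW=255, ERR=-387553/65536
(0,5): OLD=158767833/1048576 → NEW=255, ERR=-108619047/1048576
(0,6): OLD=-290571281/16777216 → NEW=0, ERR=-290571281/16777216
(1,0): OLD=58395/256 → NEW=255, ERR=-6885/256
(1,1): OLD=513853/2048 → NEW=255, ERR=-8387/2048
(1,2): OLD=17760385/65536 → NEW=255, ERR=1048705/65536
(1,3): OLD=67216493/262144 → NEW=255, ERR=369773/262144
(1,4): OLD=2942033703/16777216 → NEW=255, ERR=-1336156377/16777216
(1,5): OLD=12639152215/134217728 → NEW=0, ERR=12639152215/134217728
(1,6): OLD=567606633529/2147483648 → NEW=255, ERR=19998303289/2147483648
(2,0): OLD=1698287/32768 → NEW=0, ERR=1698287/32768
(2,1): OLD=223047093/1048576 → NEW=255, ERR=-44339787/1048576
(2,2): OLD=1199724383/16777216 → NEW=0, ERR=1199724383/16777216
(2,3): OLD=6414730535/134217728 → NEW=0, ERR=6414730535/134217728
(2,4): OLD=28740463255/1073741824 → NEW=0, ERR=28740463255/1073741824
(2,5): OLD=2161459015581/34359738368 → NEW=0, ERR=2161459015581/34359738368
(2,6): OLD=37008130569755/549755813888 → NEW=0, ERR=37008130569755/549755813888
(3,0): OLD=675577471/16777216 → NEW=0, ERR=675577471/16777216
(3,1): OLD=14368002323/134217728 → NEW=0, ERR=14368002323/134217728
(3,2): OLD=121869034537/1073741824 → NEW=0, ERR=121869034537/1073741824
(3,3): OLD=1224407152815/4294967296 → NEW=255, ERR=129190492335/4294967296
(3,4): OLD=91977701374591/549755813888 → NEW=255, ERR=-48210031166849/549755813888
(3,5): OLD=213689471075693/4398046511104 → NEW=0, ERR=213689471075693/4398046511104
(3,6): OLD=4660193157867699/70368744177664 → NEW=0, ERR=4660193157867699/70368744177664
(4,0): OLD=334267594513/2147483648 → NEW=255, ERR=-213340735727/2147483648
(4,1): OLD=8273403768797/34359738368 → NEW=255, ERR=-488329515043/34359738368
(4,2): OLD=161947740245011/549755813888 → NEW=255, ERR=21760007703571/549755813888
Target (4,2): original=253, with diffused error = 161947740245011/549755813888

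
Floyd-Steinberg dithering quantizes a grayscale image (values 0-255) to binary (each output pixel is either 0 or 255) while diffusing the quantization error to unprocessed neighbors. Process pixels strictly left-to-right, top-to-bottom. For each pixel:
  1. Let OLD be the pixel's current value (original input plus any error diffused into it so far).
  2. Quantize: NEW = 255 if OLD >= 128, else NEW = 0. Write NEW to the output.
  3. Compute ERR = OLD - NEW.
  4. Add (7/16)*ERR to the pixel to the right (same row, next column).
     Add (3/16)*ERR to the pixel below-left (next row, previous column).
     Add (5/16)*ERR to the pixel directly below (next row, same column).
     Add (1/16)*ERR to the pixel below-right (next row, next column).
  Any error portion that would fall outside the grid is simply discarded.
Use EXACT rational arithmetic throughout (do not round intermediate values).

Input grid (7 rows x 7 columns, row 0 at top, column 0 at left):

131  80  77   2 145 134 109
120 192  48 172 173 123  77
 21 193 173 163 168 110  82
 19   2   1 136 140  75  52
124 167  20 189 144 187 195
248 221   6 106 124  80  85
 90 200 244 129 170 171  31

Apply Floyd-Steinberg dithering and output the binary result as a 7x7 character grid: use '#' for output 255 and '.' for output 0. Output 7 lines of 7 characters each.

(0,0): OLD=131 → NEW=255, ERR=-124
(0,1): OLD=103/4 → NEW=0, ERR=103/4
(0,2): OLD=5649/64 → NEW=0, ERR=5649/64
(0,3): OLD=41591/1024 → NEW=0, ERR=41591/1024
(0,4): OLD=2666817/16384 → NEW=255, ERR=-1511103/16384
(0,5): OLD=24549575/262144 → NEW=0, ERR=24549575/262144
(0,6): OLD=629026161/4194304 → NEW=255, ERR=-440521359/4194304
(1,0): OLD=5509/64 → NEW=0, ERR=5509/64
(1,1): OLD=126211/512 → NEW=255, ERR=-4349/512
(1,2): OLD=1328607/16384 → NEW=0, ERR=1328607/16384
(1,3): OLD=13657283/65536 → NEW=255, ERR=-3054397/65536
(1,4): OLD=603499257/4194304 → NEW=255, ERR=-466048263/4194304
(1,5): OLD=2623805993/33554432 → NEW=0, ERR=2623805993/33554432
(1,6): OLD=45227193415/536870912 → NEW=0, ERR=45227193415/536870912
(2,0): OLD=379345/8192 → NEW=0, ERR=379345/8192
(2,1): OLD=60604907/262144 → NEW=255, ERR=-6241813/262144
(2,2): OLD=749331009/4194304 → NEW=255, ERR=-320216511/4194304
(2,3): OLD=3330900409/33554432 → NEW=0, ERR=3330900409/33554432
(2,4): OLD=50588126137/268435456 → NEW=255, ERR=-17862915143/268435456
(2,5): OLD=980743875139/8589934592 → NEW=0, ERR=980743875139/8589934592
(2,6): OLD=22425071118085/137438953472 → NEW=255, ERR=-12621862017275/137438953472
(3,0): OLD=121661537/4194304 → NEW=0, ERR=121661537/4194304
(3,1): OLD=-139960723/33554432 → NEW=0, ERR=-139960723/33554432
(3,2): OLD=-2028882713/268435456 → NEW=0, ERR=-2028882713/268435456
(3,3): OLD=157266696873/1073741824 → NEW=255, ERR=-116537468247/1073741824
(3,4): OLD=13652230971489/137438953472 → NEW=0, ERR=13652230971489/137438953472
(3,5): OLD=145970236186451/1099511627776 → NEW=255, ERR=-134405228896429/1099511627776
(3,6): OLD=-405382192638579/17592186044416 → NEW=0, ERR=-405382192638579/17592186044416
(4,0): OLD=71018572399/536870912 → NEW=255, ERR=-65883510161/536870912
(4,1): OLD=965537028355/8589934592 → NEW=0, ERR=965537028355/8589934592
(4,2): OLD=6350187850829/137438953472 → NEW=0, ERR=6350187850829/137438953472
(4,3): OLD=212700317771231/1099511627776 → NEW=255, ERR=-67675147311649/1099511627776
(4,4): OLD=1041543971949853/8796093022208 → NEW=0, ERR=1041543971949853/8796093022208
(4,5): OLD=56996356926911149/281474976710656 → NEW=255, ERR=-14779762134306131/281474976710656
(4,6): OLD=707905278388531659/4503599627370496 → NEW=255, ERR=-440512626590944821/4503599627370496
(5,0): OLD=31710790733241/137438953472 → NEW=255, ERR=-3336142402119/137438953472
(5,1): OLD=271029244940915/1099511627776 → NEW=255, ERR=-9346220141965/1099511627776
(5,2): OLD=107350193500197/8796093022208 → NEW=0, ERR=107350193500197/8796093022208
(5,3): OLD=8246831583001401/70368744177664 → NEW=0, ERR=8246831583001401/70368744177664
(5,4): OLD=894340549515256675/4503599627370496 → NEW=255, ERR=-254077355464219805/4503599627370496
(5,5): OLD=1007708848952848019/36028797018963968 → NEW=0, ERR=1007708848952848019/36028797018963968
(5,6): OLD=36540811271631955005/576460752303423488 → NEW=0, ERR=36540811271631955005/576460752303423488
(6,0): OLD=1421812387486785/17592186044416 → NEW=0, ERR=1421812387486785/17592186044416
(6,1): OLD=65717059376711445/281474976710656 → NEW=255, ERR=-6059059684505835/281474976710656
(6,2): OLD=1170210268886565471/4503599627370496 → NEW=255, ERR=21792363907088991/4503599627370496
(6,3): OLD=5689846758741108225/36028797018963968 → NEW=255, ERR=-3497496481094703615/36028797018963968
(6,4): OLD=8824782827838192103/72057594037927936 → NEW=0, ERR=8824782827838192103/72057594037927936
(6,5): OLD=2229101696892808992431/9223372036854775808 → NEW=255, ERR=-122858172505158838609/9223372036854775808
(6,6): OLD=6896023689806342423769/147573952589676412928 → NEW=0, ERR=6896023689806342423769/147573952589676412928
Row 0: #...#.#
Row 1: .#.##..
Row 2: .##.#.#
Row 3: ...#.#.
Row 4: #..#.##
Row 5: ##..#..
Row 6: .###.#.

Answer: #...#.#
.#.##..
.##.#.#
...#.#.
#..#.##
##..#..
.###.#.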